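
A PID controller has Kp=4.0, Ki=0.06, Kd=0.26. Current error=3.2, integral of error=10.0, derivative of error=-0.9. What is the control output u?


u = Kp*e + Ki*int(e) + Kd*de/dt
= 4.0*3.2 + 0.06*10.0 + 0.26*(-0.9)
= 12.8 + 0.6 + -0.234
= 13.166


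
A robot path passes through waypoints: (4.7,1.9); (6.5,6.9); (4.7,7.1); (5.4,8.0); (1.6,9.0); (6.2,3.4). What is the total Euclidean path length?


Segment lengths:
  seg1 = sqrt((1.8)^2 + (5.0)^2) = 5.3141
  seg2 = sqrt((-1.8)^2 + (0.2)^2) = 1.8111
  seg3 = sqrt((0.7)^2 + (0.9)^2) = 1.1402
  seg4 = sqrt((-3.8)^2 + (1.0)^2) = 3.9294
  seg5 = sqrt((4.6)^2 + (-5.6)^2) = 7.2471
Total = 19.4418


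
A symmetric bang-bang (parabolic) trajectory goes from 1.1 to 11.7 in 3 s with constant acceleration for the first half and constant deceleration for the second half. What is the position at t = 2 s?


Symmetric rest-to-rest: each phase covers (pf-p0)/2 in time T/2. 0.5*a*(T/2)^2 = (pf-p0)/2 => a = 4*(pf-p0)/T^2
a = 4*(11.7-1.1)/3^2 = 4.7111
t = 2 is in the deceleration phase (t > T/2).
p = pf - 0.5*a*(T-t)^2 = 11.7 - 0.5*4.7111*1^2
= 9.3444


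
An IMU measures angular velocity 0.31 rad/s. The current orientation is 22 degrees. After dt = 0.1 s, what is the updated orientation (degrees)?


delta_theta = w * dt = 0.31 * 0.1 = 0.031 rad
= 1.7762 deg
theta_new = 22 + 1.7762 = 23.7762 deg


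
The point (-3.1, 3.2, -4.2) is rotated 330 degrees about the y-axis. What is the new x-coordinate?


Rotation about y-axis: x' = x*cos(theta) + z*sin(theta)
= -3.1 * 0.866 + -4.2 * -0.5
= -0.5847


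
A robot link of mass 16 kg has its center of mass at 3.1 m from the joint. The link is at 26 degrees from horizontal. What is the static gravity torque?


tau = m*g*L*cos(angle)
= 16 * 9.81 * 3.1 * cos(26 deg)
= 16 * 9.81 * 3.1 * 0.8988
= 437.3316 Nm


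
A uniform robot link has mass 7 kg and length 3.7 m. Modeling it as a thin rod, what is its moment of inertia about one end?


I = (1/3) * m * L^2
= (1/3) * 7 * 3.7^2
= 0.333333 * 7 * 13.69
= 31.9433 kg*m^2


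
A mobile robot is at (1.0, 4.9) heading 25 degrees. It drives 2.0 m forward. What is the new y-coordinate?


y_new = y0 + d*sin(theta)
= 4.9 + 2.0*sin(25)
= 4.9 + 0.8452
= 5.7452


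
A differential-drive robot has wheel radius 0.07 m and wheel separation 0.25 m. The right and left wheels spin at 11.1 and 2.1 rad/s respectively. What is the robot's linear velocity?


vR = r*wR = 0.07*11.1 = 0.777 m/s
vL = r*wL = 0.07*2.1 = 0.147 m/s
v = (vR+vL)/2 = 0.462 m/s
omega = (vR-vL)/L = 2.52 rad/s
linear velocity = 0.462 m/s


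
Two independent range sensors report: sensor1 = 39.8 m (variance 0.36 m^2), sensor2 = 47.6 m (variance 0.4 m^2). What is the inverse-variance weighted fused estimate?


w1 = (1/var1) / (1/var1 + 1/var2)
   = 2.7778 / (2.7778 + 2.5) = 0.5263
w2 = 1 - w1 = 0.4737
fused = w1*s1 + w2*s2 = 20.9474 + 22.5474
= 43.4947 m


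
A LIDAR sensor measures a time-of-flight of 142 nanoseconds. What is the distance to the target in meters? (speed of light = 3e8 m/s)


tof = 142 ns = 1.42e-07 s
dist = c * tof / 2
= 3e8 * 1.42e-07 / 2
= 21.3 m


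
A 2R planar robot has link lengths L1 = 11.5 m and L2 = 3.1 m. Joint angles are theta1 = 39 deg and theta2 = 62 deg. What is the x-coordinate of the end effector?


Convert angles to radians: theta1 = 0.6807, theta2 = 1.0821
x = L1*cos(theta1) + L2*cos(theta1+theta2)
x = 8.9372 + -0.5915
x = 8.3457


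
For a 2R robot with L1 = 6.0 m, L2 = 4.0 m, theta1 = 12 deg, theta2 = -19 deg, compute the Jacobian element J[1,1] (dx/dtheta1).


J[1,1] = -L1*sin(t1) - L2*sin(t1+t2)
= -6.0*sin(12) - 4.0*sin(-7)
= -0.76


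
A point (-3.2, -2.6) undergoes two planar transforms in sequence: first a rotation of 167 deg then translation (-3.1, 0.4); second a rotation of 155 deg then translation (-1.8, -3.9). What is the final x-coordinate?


After transform 1:
x1 = cos(167)*-3.2 - sin(167)*-2.6 + -3.1 = 0.6029
y1 = sin(167)*-3.2 + cos(167)*-2.6 + 0.4 = 2.2135
After transform 2:
x2 = cos(155)*0.6029 - sin(155)*2.2135 + -1.8
= -3.2818


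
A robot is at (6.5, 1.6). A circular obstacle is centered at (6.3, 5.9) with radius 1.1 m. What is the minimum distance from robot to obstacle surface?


center_dist = sqrt((6.5-6.3)^2 + (1.6-5.9)^2)
= sqrt(0.04 + 18.49)
= 4.3046
min_dist = center_dist - radius = 4.3046 - 1.1 = 3.2046 m


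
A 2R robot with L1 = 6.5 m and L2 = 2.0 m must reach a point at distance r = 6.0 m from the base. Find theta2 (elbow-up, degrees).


cos(theta2) = (r^2 - L1^2 - L2^2) / (2*L1*L2)
cos(theta2) = (36.0 - 42.25 - 4.0) / 26.0
cos(theta2) = -0.394231
theta2 = 113.218 degrees


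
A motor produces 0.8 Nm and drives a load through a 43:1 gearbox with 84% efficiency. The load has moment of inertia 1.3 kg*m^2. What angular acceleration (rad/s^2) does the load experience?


tau_out = tau_motor * N * eta
= 0.8 * 43 * 0.84 = 28.896 Nm
alpha = tau_out / I = 28.896 / 1.3
= 22.2277 rad/s^2


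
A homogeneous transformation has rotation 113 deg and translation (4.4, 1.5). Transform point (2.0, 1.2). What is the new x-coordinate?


x' = cos(theta)*px - sin(theta)*py + tx
= -0.3907*2.0 - 0.9205*1.2 + 4.4
= 2.5139


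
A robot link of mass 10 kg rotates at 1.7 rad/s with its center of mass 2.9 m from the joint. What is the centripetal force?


F = m * omega^2 * r
= 10 * 1.7^2 * 2.9
= 10 * 2.89 * 2.9
= 83.81 N


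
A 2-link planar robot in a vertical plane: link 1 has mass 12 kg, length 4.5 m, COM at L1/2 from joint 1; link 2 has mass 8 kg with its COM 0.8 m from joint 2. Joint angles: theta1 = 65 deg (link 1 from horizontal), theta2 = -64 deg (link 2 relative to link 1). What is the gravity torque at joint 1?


Horizontal distance from joint 1 to link-1 COM:
  x_c1 = (L1/2)*cos(t1) = 2.25 * 0.4226 = 0.9509 m
Horizontal distance from joint 1 to link-2 COM:
  x_c2 = L1*cos(t1) + Lc2*cos(t1+t2)
       = 4.5*0.4226 + 0.8*0.9998 = 2.7017 m
tau1 = m1*g*x_c1 + m2*g*x_c2
     = 12*9.81*0.9509 + 8*9.81*2.7017
     = 111.9389 + 212.0263
     = 323.9652 Nm


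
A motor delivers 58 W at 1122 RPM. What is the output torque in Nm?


omega = 1122 * 2*pi/60 = 117.4956 rad/s
tau = P / omega = 58 / 117.4956
= 0.4936 Nm


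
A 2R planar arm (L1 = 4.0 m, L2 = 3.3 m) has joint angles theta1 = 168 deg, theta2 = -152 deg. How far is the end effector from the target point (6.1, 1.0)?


End effector via forward kinematics:
x = L1*cos(t1) + L2*cos(t1+t2) = -0.7404
y = L1*sin(t1) + L2*sin(t1+t2) = 1.7413
Distance to target:
d = sqrt((6.1 - -0.7404)^2 + (1.0 - 1.7413)^2)
= sqrt(46.7914 + 0.5495)
= 6.8805 m


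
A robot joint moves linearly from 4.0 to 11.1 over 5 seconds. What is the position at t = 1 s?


s = t/T = 1/5 = 0.2
p(t) = p0 + (pf-p0)*s
= 4.0 + (11.1 - 4.0) * 0.2
= 5.42


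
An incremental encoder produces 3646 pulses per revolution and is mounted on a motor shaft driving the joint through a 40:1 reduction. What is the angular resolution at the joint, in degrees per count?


counts per rev = 3646
effective counts at joint = 3646 * 40 = 145840
resolution = 360 / 145840
= 0.0025 deg/count


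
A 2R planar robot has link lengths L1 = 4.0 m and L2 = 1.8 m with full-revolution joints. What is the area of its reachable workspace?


r_max = L1 + L2 = 5.8 m
r_min = |L1 - L2| = 2.2 m
Area = pi*(r_max^2 - r_min^2)
= pi*(33.64 - 4.84)
= pi * 28.8
= 90.4779 m^2


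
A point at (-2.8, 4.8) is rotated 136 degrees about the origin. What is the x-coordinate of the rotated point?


x' = x*cos(theta) - y*sin(theta)
cos(136 deg) = -0.7193, sin(136 deg) = 0.6947
x' = -2.8 * -0.7193 - 4.8 * 0.6947
= 2.0142 - 3.3344
= -1.3202


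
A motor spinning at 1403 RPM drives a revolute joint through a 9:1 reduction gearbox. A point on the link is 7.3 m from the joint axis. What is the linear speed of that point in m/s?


omega_motor = 1403 * 2*pi/60 = 146.9218 rad/s
omega_joint = omega_motor / 9 = 16.3246 rad/s
v = omega_joint * r = 16.3246 * 7.3
= 119.1699 m/s


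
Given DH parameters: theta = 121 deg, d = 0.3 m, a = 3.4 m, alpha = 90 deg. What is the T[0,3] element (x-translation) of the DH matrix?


T[0,3] = a * cos(theta)
= 3.4 * cos(121 deg)
= 3.4 * -0.515
= -1.7511


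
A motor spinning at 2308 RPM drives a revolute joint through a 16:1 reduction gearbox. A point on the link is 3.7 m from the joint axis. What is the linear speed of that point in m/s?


omega_motor = 2308 * 2*pi/60 = 241.6932 rad/s
omega_joint = omega_motor / 16 = 15.1058 rad/s
v = omega_joint * r = 15.1058 * 3.7
= 55.8916 m/s


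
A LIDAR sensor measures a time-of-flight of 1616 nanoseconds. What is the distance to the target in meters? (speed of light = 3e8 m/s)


tof = 1616 ns = 1.616e-06 s
dist = c * tof / 2
= 3e8 * 1.616e-06 / 2
= 242.4 m


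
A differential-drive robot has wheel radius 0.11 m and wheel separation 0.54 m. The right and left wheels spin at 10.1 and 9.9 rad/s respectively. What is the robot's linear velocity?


vR = r*wR = 0.11*10.1 = 1.111 m/s
vL = r*wL = 0.11*9.9 = 1.089 m/s
v = (vR+vL)/2 = 1.1 m/s
omega = (vR-vL)/L = 0.0407 rad/s
linear velocity = 1.1 m/s


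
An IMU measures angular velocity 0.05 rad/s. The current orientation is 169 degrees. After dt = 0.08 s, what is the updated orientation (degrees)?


delta_theta = w * dt = 0.05 * 0.08 = 0.004 rad
= 0.2292 deg
theta_new = 169 + 0.2292 = 169.2292 deg


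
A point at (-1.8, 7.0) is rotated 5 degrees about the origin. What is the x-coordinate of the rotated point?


x' = x*cos(theta) - y*sin(theta)
cos(5 deg) = 0.9962, sin(5 deg) = 0.0872
x' = -1.8 * 0.9962 - 7.0 * 0.0872
= -1.7932 - 0.6101
= -2.4032


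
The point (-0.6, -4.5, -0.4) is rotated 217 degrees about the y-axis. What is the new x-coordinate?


Rotation about y-axis: x' = x*cos(theta) + z*sin(theta)
= -0.6 * -0.7986 + -0.4 * -0.6018
= 0.7199


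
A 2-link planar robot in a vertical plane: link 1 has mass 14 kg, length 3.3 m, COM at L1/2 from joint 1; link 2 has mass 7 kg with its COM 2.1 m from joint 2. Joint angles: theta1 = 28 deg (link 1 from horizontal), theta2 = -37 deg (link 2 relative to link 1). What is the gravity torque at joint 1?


Horizontal distance from joint 1 to link-1 COM:
  x_c1 = (L1/2)*cos(t1) = 1.65 * 0.8829 = 1.4569 m
Horizontal distance from joint 1 to link-2 COM:
  x_c2 = L1*cos(t1) + Lc2*cos(t1+t2)
       = 3.3*0.8829 + 2.1*0.9877 = 4.9879 m
tau1 = m1*g*x_c1 + m2*g*x_c2
     = 14*9.81*1.4569 + 7*9.81*4.9879
     = 200.0856 + 342.5172
     = 542.6028 Nm


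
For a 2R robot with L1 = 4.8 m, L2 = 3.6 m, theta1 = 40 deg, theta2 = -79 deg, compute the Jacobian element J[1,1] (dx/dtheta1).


J[1,1] = -L1*sin(t1) - L2*sin(t1+t2)
= -4.8*sin(40) - 3.6*sin(-39)
= -0.8198


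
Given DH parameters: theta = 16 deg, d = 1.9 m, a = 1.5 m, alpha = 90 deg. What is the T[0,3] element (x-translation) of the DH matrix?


T[0,3] = a * cos(theta)
= 1.5 * cos(16 deg)
= 1.5 * 0.9613
= 1.4419


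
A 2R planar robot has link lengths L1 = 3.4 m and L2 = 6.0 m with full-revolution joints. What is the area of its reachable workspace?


r_max = L1 + L2 = 9.4 m
r_min = |L1 - L2| = 2.6 m
Area = pi*(r_max^2 - r_min^2)
= pi*(88.36 - 6.76)
= pi * 81.6
= 256.354 m^2


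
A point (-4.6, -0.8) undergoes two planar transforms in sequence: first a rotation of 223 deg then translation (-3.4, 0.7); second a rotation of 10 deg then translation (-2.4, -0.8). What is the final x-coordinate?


After transform 1:
x1 = cos(223)*-4.6 - sin(223)*-0.8 + -3.4 = -0.5814
y1 = sin(223)*-4.6 + cos(223)*-0.8 + 0.7 = 4.4223
After transform 2:
x2 = cos(10)*-0.5814 - sin(10)*4.4223 + -2.4
= -3.7405


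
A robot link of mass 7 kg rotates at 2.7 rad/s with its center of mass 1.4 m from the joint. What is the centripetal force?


F = m * omega^2 * r
= 7 * 2.7^2 * 1.4
= 7 * 7.29 * 1.4
= 71.442 N


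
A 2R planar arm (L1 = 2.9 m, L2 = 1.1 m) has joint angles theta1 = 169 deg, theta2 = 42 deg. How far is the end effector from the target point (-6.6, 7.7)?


End effector via forward kinematics:
x = L1*cos(t1) + L2*cos(t1+t2) = -3.7896
y = L1*sin(t1) + L2*sin(t1+t2) = -0.0132
Distance to target:
d = sqrt((-6.6 - -3.7896)^2 + (7.7 - -0.0132)^2)
= sqrt(7.8983 + 59.4934)
= 8.2092 m


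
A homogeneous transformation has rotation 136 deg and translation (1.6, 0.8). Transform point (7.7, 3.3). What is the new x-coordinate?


x' = cos(theta)*px - sin(theta)*py + tx
= -0.7193*7.7 - 0.6947*3.3 + 1.6
= -6.2313


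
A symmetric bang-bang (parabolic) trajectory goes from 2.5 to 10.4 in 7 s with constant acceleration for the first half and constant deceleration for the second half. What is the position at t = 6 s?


Symmetric rest-to-rest: each phase covers (pf-p0)/2 in time T/2. 0.5*a*(T/2)^2 = (pf-p0)/2 => a = 4*(pf-p0)/T^2
a = 4*(10.4-2.5)/7^2 = 0.6449
t = 6 is in the deceleration phase (t > T/2).
p = pf - 0.5*a*(T-t)^2 = 10.4 - 0.5*0.6449*1^2
= 10.0776


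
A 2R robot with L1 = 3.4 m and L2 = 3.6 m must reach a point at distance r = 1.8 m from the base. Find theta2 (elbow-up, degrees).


cos(theta2) = (r^2 - L1^2 - L2^2) / (2*L1*L2)
cos(theta2) = (3.24 - 11.56 - 12.96) / 24.48
cos(theta2) = -0.869281
theta2 = 150.3752 degrees


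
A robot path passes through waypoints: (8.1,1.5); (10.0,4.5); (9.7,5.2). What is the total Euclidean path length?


Segment lengths:
  seg1 = sqrt((1.9)^2 + (3.0)^2) = 3.5511
  seg2 = sqrt((-0.3)^2 + (0.7)^2) = 0.7616
Total = 4.3126


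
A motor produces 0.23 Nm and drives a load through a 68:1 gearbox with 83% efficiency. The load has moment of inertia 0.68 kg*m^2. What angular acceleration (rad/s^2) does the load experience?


tau_out = tau_motor * N * eta
= 0.23 * 68 * 0.83 = 12.9812 Nm
alpha = tau_out / I = 12.9812 / 0.68
= 19.09 rad/s^2


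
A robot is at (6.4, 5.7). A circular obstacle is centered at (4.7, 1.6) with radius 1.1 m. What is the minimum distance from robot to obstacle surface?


center_dist = sqrt((6.4-4.7)^2 + (5.7-1.6)^2)
= sqrt(2.89 + 16.81)
= 4.4385
min_dist = center_dist - radius = 4.4385 - 1.1 = 3.3385 m


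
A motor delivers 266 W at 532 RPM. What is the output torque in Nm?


omega = 532 * 2*pi/60 = 55.7109 rad/s
tau = P / omega = 266 / 55.7109
= 4.7746 Nm


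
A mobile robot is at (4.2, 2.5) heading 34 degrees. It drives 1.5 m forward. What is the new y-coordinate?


y_new = y0 + d*sin(theta)
= 2.5 + 1.5*sin(34)
= 2.5 + 0.8388
= 3.3388


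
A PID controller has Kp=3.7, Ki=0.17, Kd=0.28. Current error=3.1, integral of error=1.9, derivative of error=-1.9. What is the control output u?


u = Kp*e + Ki*int(e) + Kd*de/dt
= 3.7*3.1 + 0.17*1.9 + 0.28*(-1.9)
= 11.47 + 0.323 + -0.532
= 11.261


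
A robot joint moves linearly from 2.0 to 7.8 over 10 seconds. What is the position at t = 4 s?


s = t/T = 4/10 = 0.4
p(t) = p0 + (pf-p0)*s
= 2.0 + (7.8 - 2.0) * 0.4
= 4.32


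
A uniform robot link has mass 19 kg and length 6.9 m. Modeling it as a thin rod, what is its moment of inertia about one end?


I = (1/3) * m * L^2
= (1/3) * 19 * 6.9^2
= 0.333333 * 19 * 47.61
= 301.53 kg*m^2


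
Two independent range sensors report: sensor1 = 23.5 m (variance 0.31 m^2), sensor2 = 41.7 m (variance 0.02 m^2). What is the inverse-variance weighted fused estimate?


w1 = (1/var1) / (1/var1 + 1/var2)
   = 3.2258 / (3.2258 + 50.0) = 0.0606
w2 = 1 - w1 = 0.9394
fused = w1*s1 + w2*s2 = 1.4242 + 39.1727
= 40.597 m


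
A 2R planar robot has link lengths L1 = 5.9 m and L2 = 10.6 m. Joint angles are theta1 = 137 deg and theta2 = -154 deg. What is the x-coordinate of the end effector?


Convert angles to radians: theta1 = 2.3911, theta2 = -2.6878
x = L1*cos(theta1) + L2*cos(theta1+theta2)
x = -4.315 + 10.1368
x = 5.8218


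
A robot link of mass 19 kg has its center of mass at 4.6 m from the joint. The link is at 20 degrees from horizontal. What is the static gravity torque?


tau = m*g*L*cos(angle)
= 19 * 9.81 * 4.6 * cos(20 deg)
= 19 * 9.81 * 4.6 * 0.9397
= 805.6868 Nm


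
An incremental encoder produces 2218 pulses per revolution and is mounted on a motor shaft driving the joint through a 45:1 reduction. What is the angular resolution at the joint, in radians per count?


counts per rev = 2218
effective counts at joint = 2218 * 45 = 99810
resolution = 2*pi / 99810
= 6.2951e-05 rad/count


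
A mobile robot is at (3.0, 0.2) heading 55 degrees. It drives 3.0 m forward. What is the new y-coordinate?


y_new = y0 + d*sin(theta)
= 0.2 + 3.0*sin(55)
= 0.2 + 2.4575
= 2.6575


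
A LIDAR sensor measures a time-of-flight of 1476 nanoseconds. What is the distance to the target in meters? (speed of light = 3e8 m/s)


tof = 1476 ns = 1.476e-06 s
dist = c * tof / 2
= 3e8 * 1.476e-06 / 2
= 221.4 m


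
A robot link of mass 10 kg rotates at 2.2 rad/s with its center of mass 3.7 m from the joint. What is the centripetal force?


F = m * omega^2 * r
= 10 * 2.2^2 * 3.7
= 10 * 4.84 * 3.7
= 179.08 N


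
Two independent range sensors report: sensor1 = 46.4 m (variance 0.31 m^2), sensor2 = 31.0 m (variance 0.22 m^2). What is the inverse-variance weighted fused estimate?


w1 = (1/var1) / (1/var1 + 1/var2)
   = 3.2258 / (3.2258 + 4.5455) = 0.4151
w2 = 1 - w1 = 0.5849
fused = w1*s1 + w2*s2 = 19.2604 + 18.1321
= 37.3925 m


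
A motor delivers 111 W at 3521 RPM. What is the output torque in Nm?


omega = 3521 * 2*pi/60 = 368.7183 rad/s
tau = P / omega = 111 / 368.7183
= 0.301 Nm


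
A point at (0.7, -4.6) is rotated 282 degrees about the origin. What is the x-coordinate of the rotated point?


x' = x*cos(theta) - y*sin(theta)
cos(282 deg) = 0.2079, sin(282 deg) = -0.9781
x' = 0.7 * 0.2079 - -4.6 * -0.9781
= 0.1455 - 4.4995
= -4.3539


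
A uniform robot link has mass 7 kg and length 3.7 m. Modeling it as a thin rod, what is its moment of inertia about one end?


I = (1/3) * m * L^2
= (1/3) * 7 * 3.7^2
= 0.333333 * 7 * 13.69
= 31.9433 kg*m^2


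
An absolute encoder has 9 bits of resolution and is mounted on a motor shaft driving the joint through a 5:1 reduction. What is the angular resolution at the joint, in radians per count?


counts = 2^9 = 512
effective counts at joint = 512 * 5 = 2560
resolution = 2*pi / 2560
= 0.0025 rad/count


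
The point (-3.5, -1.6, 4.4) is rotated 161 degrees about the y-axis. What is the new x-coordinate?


Rotation about y-axis: x' = x*cos(theta) + z*sin(theta)
= -3.5 * -0.9455 + 4.4 * 0.3256
= 4.7418


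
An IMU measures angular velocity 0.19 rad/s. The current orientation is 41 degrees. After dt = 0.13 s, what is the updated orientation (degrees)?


delta_theta = w * dt = 0.19 * 0.13 = 0.0247 rad
= 1.4152 deg
theta_new = 41 + 1.4152 = 42.4152 deg


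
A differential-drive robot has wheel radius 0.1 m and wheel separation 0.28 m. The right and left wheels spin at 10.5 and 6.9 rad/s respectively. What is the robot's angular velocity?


vR = r*wR = 0.1*10.5 = 1.05 m/s
vL = r*wL = 0.1*6.9 = 0.69 m/s
v = (vR+vL)/2 = 0.87 m/s
omega = (vR-vL)/L = 1.2857 rad/s
angular velocity = 1.2857 rad/s


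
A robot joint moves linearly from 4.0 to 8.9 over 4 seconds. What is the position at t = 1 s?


s = t/T = 1/4 = 0.25
p(t) = p0 + (pf-p0)*s
= 4.0 + (8.9 - 4.0) * 0.25
= 5.225


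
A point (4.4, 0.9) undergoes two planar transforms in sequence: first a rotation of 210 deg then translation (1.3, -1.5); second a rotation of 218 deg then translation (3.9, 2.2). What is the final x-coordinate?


After transform 1:
x1 = cos(210)*4.4 - sin(210)*0.9 + 1.3 = -2.0605
y1 = sin(210)*4.4 + cos(210)*0.9 + -1.5 = -4.4794
After transform 2:
x2 = cos(218)*-2.0605 - sin(218)*-4.4794 + 3.9
= 2.7659


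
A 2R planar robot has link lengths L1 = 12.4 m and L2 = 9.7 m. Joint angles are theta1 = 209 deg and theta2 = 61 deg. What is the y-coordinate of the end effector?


Convert angles to radians: theta1 = 3.6477, theta2 = 1.0647
y = L1*sin(theta1) + L2*sin(theta1+theta2)
y = -6.0116 + -9.7
y = -15.7116


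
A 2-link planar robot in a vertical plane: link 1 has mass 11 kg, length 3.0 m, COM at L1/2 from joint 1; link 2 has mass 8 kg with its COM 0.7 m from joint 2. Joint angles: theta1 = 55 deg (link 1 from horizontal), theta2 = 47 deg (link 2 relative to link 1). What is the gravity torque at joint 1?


Horizontal distance from joint 1 to link-1 COM:
  x_c1 = (L1/2)*cos(t1) = 1.5 * 0.5736 = 0.8604 m
Horizontal distance from joint 1 to link-2 COM:
  x_c2 = L1*cos(t1) + Lc2*cos(t1+t2)
       = 3.0*0.5736 + 0.7*-0.2079 = 1.5752 m
tau1 = m1*g*x_c1 + m2*g*x_c2
     = 11*9.81*0.8604 + 8*9.81*1.5752
     = 92.8419 + 123.621
     = 216.4629 Nm


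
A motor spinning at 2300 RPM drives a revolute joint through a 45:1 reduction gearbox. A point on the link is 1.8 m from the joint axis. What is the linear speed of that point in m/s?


omega_motor = 2300 * 2*pi/60 = 240.8554 rad/s
omega_joint = omega_motor / 45 = 5.3523 rad/s
v = omega_joint * r = 5.3523 * 1.8
= 9.6342 m/s


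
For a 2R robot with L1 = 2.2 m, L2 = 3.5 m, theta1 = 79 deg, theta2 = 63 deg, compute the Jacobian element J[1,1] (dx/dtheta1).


J[1,1] = -L1*sin(t1) - L2*sin(t1+t2)
= -2.2*sin(79) - 3.5*sin(142)
= -4.3144


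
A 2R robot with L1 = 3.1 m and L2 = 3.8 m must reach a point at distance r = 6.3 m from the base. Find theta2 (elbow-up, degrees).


cos(theta2) = (r^2 - L1^2 - L2^2) / (2*L1*L2)
cos(theta2) = (39.69 - 9.61 - 14.44) / 23.56
cos(theta2) = 0.663837
theta2 = 48.4068 degrees


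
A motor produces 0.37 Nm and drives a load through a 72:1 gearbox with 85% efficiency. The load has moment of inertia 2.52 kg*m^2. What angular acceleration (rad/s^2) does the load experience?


tau_out = tau_motor * N * eta
= 0.37 * 72 * 0.85 = 22.644 Nm
alpha = tau_out / I = 22.644 / 2.52
= 8.9857 rad/s^2


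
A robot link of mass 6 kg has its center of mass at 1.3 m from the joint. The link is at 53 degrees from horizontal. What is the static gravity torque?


tau = m*g*L*cos(angle)
= 6 * 9.81 * 1.3 * cos(53 deg)
= 6 * 9.81 * 1.3 * 0.6018
= 46.0497 Nm


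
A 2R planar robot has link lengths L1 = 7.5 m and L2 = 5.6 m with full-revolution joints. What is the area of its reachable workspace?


r_max = L1 + L2 = 13.1 m
r_min = |L1 - L2| = 1.9 m
Area = pi*(r_max^2 - r_min^2)
= pi*(171.61 - 3.61)
= pi * 168.0
= 527.7876 m^2


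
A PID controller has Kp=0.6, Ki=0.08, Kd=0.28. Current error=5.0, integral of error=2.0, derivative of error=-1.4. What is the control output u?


u = Kp*e + Ki*int(e) + Kd*de/dt
= 0.6*5.0 + 0.08*2.0 + 0.28*(-1.4)
= 3.0 + 0.16 + -0.392
= 2.768


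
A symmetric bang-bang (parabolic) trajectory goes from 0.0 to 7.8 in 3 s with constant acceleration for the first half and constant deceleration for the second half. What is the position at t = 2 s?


Symmetric rest-to-rest: each phase covers (pf-p0)/2 in time T/2. 0.5*a*(T/2)^2 = (pf-p0)/2 => a = 4*(pf-p0)/T^2
a = 4*(7.8-0.0)/3^2 = 3.4667
t = 2 is in the deceleration phase (t > T/2).
p = pf - 0.5*a*(T-t)^2 = 7.8 - 0.5*3.4667*1^2
= 6.0667


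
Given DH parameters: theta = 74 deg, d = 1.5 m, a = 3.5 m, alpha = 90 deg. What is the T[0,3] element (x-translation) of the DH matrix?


T[0,3] = a * cos(theta)
= 3.5 * cos(74 deg)
= 3.5 * 0.2756
= 0.9647


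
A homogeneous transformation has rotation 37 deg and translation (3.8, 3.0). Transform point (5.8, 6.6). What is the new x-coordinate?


x' = cos(theta)*px - sin(theta)*py + tx
= 0.7986*5.8 - 0.6018*6.6 + 3.8
= 4.4601


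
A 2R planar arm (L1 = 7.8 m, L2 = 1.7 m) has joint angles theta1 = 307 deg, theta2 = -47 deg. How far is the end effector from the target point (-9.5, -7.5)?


End effector via forward kinematics:
x = L1*cos(t1) + L2*cos(t1+t2) = 4.399
y = L1*sin(t1) + L2*sin(t1+t2) = -7.9035
Distance to target:
d = sqrt((-9.5 - 4.399)^2 + (-7.5 - -7.9035)^2)
= sqrt(193.181 + 0.1628)
= 13.9048 m


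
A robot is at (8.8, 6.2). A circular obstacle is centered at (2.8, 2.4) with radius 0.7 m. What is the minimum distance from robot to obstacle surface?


center_dist = sqrt((8.8-2.8)^2 + (6.2-2.4)^2)
= sqrt(36.0 + 14.44)
= 7.1021
min_dist = center_dist - radius = 7.1021 - 0.7 = 6.4021 m


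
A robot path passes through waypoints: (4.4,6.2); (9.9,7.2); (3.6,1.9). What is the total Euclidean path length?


Segment lengths:
  seg1 = sqrt((5.5)^2 + (1.0)^2) = 5.5902
  seg2 = sqrt((-6.3)^2 + (-5.3)^2) = 8.2329
Total = 13.823


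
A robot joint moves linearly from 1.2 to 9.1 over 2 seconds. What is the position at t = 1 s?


s = t/T = 1/2 = 0.5
p(t) = p0 + (pf-p0)*s
= 1.2 + (9.1 - 1.2) * 0.5
= 5.15


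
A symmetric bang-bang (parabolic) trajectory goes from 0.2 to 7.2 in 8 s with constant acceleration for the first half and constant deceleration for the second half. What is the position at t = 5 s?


Symmetric rest-to-rest: each phase covers (pf-p0)/2 in time T/2. 0.5*a*(T/2)^2 = (pf-p0)/2 => a = 4*(pf-p0)/T^2
a = 4*(7.2-0.2)/8^2 = 0.4375
t = 5 is in the deceleration phase (t > T/2).
p = pf - 0.5*a*(T-t)^2 = 7.2 - 0.5*0.4375*3^2
= 5.2313


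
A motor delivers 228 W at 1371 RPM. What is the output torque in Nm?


omega = 1371 * 2*pi/60 = 143.5708 rad/s
tau = P / omega = 228 / 143.5708
= 1.5881 Nm


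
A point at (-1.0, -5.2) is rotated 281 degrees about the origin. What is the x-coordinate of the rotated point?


x' = x*cos(theta) - y*sin(theta)
cos(281 deg) = 0.1908, sin(281 deg) = -0.9816
x' = -1.0 * 0.1908 - -5.2 * -0.9816
= -0.1908 - 5.1045
= -5.2953


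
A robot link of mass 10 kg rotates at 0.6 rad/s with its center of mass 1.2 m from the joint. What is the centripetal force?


F = m * omega^2 * r
= 10 * 0.6^2 * 1.2
= 10 * 0.36 * 1.2
= 4.32 N


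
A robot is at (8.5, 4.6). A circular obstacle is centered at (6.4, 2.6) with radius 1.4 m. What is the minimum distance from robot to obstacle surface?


center_dist = sqrt((8.5-6.4)^2 + (4.6-2.6)^2)
= sqrt(4.41 + 4.0)
= 2.9
min_dist = center_dist - radius = 2.9 - 1.4 = 1.5 m


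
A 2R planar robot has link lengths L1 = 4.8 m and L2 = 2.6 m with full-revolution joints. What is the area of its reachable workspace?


r_max = L1 + L2 = 7.4 m
r_min = |L1 - L2| = 2.2 m
Area = pi*(r_max^2 - r_min^2)
= pi*(54.76 - 4.84)
= pi * 49.92
= 156.8283 m^2


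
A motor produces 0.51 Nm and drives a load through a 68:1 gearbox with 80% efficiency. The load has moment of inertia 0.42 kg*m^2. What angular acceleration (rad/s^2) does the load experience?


tau_out = tau_motor * N * eta
= 0.51 * 68 * 0.8 = 27.744 Nm
alpha = tau_out / I = 27.744 / 0.42
= 66.0571 rad/s^2


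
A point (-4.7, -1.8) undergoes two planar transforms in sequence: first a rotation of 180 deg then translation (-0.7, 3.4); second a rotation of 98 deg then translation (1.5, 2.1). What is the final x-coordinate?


After transform 1:
x1 = cos(180)*-4.7 - sin(180)*-1.8 + -0.7 = 4.0
y1 = sin(180)*-4.7 + cos(180)*-1.8 + 3.4 = 5.2
After transform 2:
x2 = cos(98)*4.0 - sin(98)*5.2 + 1.5
= -4.2061


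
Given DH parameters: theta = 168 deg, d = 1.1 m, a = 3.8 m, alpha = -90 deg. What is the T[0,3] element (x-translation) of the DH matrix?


T[0,3] = a * cos(theta)
= 3.8 * cos(168 deg)
= 3.8 * -0.9781
= -3.717


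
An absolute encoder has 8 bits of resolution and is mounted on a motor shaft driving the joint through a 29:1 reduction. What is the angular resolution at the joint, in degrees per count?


counts = 2^8 = 256
effective counts at joint = 256 * 29 = 7424
resolution = 360 / 7424
= 0.0485 deg/count


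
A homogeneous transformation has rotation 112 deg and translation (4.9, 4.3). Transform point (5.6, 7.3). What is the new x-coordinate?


x' = cos(theta)*px - sin(theta)*py + tx
= -0.3746*5.6 - 0.9272*7.3 + 4.9
= -3.9662


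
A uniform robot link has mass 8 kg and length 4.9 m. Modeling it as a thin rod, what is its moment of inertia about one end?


I = (1/3) * m * L^2
= (1/3) * 8 * 4.9^2
= 0.333333 * 8 * 24.01
= 64.0267 kg*m^2


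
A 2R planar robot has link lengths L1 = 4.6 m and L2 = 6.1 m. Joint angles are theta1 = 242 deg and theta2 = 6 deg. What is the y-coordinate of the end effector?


Convert angles to radians: theta1 = 4.2237, theta2 = 0.1047
y = L1*sin(theta1) + L2*sin(theta1+theta2)
y = -4.0616 + -5.6558
y = -9.7174


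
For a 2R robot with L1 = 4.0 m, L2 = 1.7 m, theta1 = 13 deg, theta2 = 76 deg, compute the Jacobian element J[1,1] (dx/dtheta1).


J[1,1] = -L1*sin(t1) - L2*sin(t1+t2)
= -4.0*sin(13) - 1.7*sin(89)
= -2.5995


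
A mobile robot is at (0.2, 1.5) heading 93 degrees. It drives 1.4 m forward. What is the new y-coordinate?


y_new = y0 + d*sin(theta)
= 1.5 + 1.4*sin(93)
= 1.5 + 1.3981
= 2.8981


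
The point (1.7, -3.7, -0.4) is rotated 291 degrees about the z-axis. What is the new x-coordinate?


Rotation about z-axis: x' = x*cos(theta) - y*sin(theta)
= 1.7 * 0.3584 - -3.7 * -0.9336
= -2.845


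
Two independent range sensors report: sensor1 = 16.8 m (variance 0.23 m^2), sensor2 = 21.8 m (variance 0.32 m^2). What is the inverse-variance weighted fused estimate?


w1 = (1/var1) / (1/var1 + 1/var2)
   = 4.3478 / (4.3478 + 3.125) = 0.5818
w2 = 1 - w1 = 0.4182
fused = w1*s1 + w2*s2 = 9.7745 + 9.1164
= 18.8909 m


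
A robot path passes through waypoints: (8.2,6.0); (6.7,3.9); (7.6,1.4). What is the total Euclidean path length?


Segment lengths:
  seg1 = sqrt((-1.5)^2 + (-2.1)^2) = 2.5807
  seg2 = sqrt((0.9)^2 + (-2.5)^2) = 2.6571
Total = 5.2378


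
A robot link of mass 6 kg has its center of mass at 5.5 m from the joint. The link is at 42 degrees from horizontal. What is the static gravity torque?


tau = m*g*L*cos(angle)
= 6 * 9.81 * 5.5 * cos(42 deg)
= 6 * 9.81 * 5.5 * 0.7431
= 240.5783 Nm


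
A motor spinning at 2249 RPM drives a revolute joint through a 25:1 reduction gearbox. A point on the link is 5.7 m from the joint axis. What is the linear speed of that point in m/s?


omega_motor = 2249 * 2*pi/60 = 235.5147 rad/s
omega_joint = omega_motor / 25 = 9.4206 rad/s
v = omega_joint * r = 9.4206 * 5.7
= 53.6974 m/s


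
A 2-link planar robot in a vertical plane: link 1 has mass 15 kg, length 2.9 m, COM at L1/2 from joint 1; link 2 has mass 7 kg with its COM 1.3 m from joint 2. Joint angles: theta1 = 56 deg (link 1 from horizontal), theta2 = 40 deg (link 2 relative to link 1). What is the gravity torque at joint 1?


Horizontal distance from joint 1 to link-1 COM:
  x_c1 = (L1/2)*cos(t1) = 1.45 * 0.5592 = 0.8108 m
Horizontal distance from joint 1 to link-2 COM:
  x_c2 = L1*cos(t1) + Lc2*cos(t1+t2)
       = 2.9*0.5592 + 1.3*-0.1045 = 1.4858 m
tau1 = m1*g*x_c1 + m2*g*x_c2
     = 15*9.81*0.8108 + 7*9.81*1.4858
     = 119.3136 + 102.028
     = 221.3416 Nm


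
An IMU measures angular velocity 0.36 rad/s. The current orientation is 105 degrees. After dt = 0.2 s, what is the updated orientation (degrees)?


delta_theta = w * dt = 0.36 * 0.2 = 0.072 rad
= 4.1253 deg
theta_new = 105 + 4.1253 = 109.1253 deg


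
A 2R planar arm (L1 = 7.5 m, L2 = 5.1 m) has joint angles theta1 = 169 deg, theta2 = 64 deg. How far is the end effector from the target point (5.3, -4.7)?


End effector via forward kinematics:
x = L1*cos(t1) + L2*cos(t1+t2) = -10.4315
y = L1*sin(t1) + L2*sin(t1+t2) = -2.642
Distance to target:
d = sqrt((5.3 - -10.4315)^2 + (-4.7 - -2.642)^2)
= sqrt(247.4788 + 4.2355)
= 15.8655 m


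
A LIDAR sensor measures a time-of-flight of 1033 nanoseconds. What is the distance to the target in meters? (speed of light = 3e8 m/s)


tof = 1033 ns = 1.033e-06 s
dist = c * tof / 2
= 3e8 * 1.033e-06 / 2
= 154.95 m


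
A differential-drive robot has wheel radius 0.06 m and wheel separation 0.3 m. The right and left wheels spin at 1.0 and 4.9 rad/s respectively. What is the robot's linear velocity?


vR = r*wR = 0.06*1.0 = 0.06 m/s
vL = r*wL = 0.06*4.9 = 0.294 m/s
v = (vR+vL)/2 = 0.177 m/s
omega = (vR-vL)/L = -0.78 rad/s
linear velocity = 0.177 m/s


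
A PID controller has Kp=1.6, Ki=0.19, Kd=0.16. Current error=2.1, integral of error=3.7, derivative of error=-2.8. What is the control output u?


u = Kp*e + Ki*int(e) + Kd*de/dt
= 1.6*2.1 + 0.19*3.7 + 0.16*(-2.8)
= 3.36 + 0.703 + -0.448
= 3.615


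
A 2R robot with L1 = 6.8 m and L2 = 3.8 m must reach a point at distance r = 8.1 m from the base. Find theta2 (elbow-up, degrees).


cos(theta2) = (r^2 - L1^2 - L2^2) / (2*L1*L2)
cos(theta2) = (65.61 - 46.24 - 14.44) / 51.68
cos(theta2) = 0.095395
theta2 = 84.526 degrees


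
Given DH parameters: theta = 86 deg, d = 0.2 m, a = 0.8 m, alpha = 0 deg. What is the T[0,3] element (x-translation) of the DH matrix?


T[0,3] = a * cos(theta)
= 0.8 * cos(86 deg)
= 0.8 * 0.0698
= 0.0558


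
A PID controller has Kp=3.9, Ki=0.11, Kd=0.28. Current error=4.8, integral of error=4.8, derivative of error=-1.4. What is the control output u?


u = Kp*e + Ki*int(e) + Kd*de/dt
= 3.9*4.8 + 0.11*4.8 + 0.28*(-1.4)
= 18.72 + 0.528 + -0.392
= 18.856


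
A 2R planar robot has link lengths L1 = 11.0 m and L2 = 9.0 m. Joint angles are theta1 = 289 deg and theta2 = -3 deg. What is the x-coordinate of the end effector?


Convert angles to radians: theta1 = 5.044, theta2 = -0.0524
x = L1*cos(theta1) + L2*cos(theta1+theta2)
x = 3.5812 + 2.4807
x = 6.062


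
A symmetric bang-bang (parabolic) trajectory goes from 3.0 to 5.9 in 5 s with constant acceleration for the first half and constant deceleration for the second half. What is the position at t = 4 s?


Symmetric rest-to-rest: each phase covers (pf-p0)/2 in time T/2. 0.5*a*(T/2)^2 = (pf-p0)/2 => a = 4*(pf-p0)/T^2
a = 4*(5.9-3.0)/5^2 = 0.464
t = 4 is in the deceleration phase (t > T/2).
p = pf - 0.5*a*(T-t)^2 = 5.9 - 0.5*0.464*1^2
= 5.668


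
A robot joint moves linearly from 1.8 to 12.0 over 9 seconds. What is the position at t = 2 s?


s = t/T = 2/9 = 0.2222
p(t) = p0 + (pf-p0)*s
= 1.8 + (12.0 - 1.8) * 0.2222
= 4.0667


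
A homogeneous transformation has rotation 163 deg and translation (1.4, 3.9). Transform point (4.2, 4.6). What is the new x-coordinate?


x' = cos(theta)*px - sin(theta)*py + tx
= -0.9563*4.2 - 0.2924*4.6 + 1.4
= -3.9614


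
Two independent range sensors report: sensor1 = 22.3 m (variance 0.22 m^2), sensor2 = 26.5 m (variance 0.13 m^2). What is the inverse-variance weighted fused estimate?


w1 = (1/var1) / (1/var1 + 1/var2)
   = 4.5455 / (4.5455 + 7.6923) = 0.3714
w2 = 1 - w1 = 0.6286
fused = w1*s1 + w2*s2 = 8.2829 + 16.6571
= 24.94 m


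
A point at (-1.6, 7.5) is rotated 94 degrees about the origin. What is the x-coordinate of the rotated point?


x' = x*cos(theta) - y*sin(theta)
cos(94 deg) = -0.0698, sin(94 deg) = 0.9976
x' = -1.6 * -0.0698 - 7.5 * 0.9976
= 0.1116 - 7.4817
= -7.3701


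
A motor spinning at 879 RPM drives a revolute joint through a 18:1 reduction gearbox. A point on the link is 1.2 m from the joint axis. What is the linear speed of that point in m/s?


omega_motor = 879 * 2*pi/60 = 92.0487 rad/s
omega_joint = omega_motor / 18 = 5.1138 rad/s
v = omega_joint * r = 5.1138 * 1.2
= 6.1366 m/s


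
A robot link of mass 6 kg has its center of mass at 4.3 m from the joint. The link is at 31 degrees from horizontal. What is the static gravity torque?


tau = m*g*L*cos(angle)
= 6 * 9.81 * 4.3 * cos(31 deg)
= 6 * 9.81 * 4.3 * 0.8572
= 216.9473 Nm


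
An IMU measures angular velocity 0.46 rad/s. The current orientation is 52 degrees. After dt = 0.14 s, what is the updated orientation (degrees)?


delta_theta = w * dt = 0.46 * 0.14 = 0.0644 rad
= 3.6898 deg
theta_new = 52 + 3.6898 = 55.6898 deg


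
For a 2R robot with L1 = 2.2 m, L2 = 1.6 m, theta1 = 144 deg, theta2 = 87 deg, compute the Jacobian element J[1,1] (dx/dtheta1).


J[1,1] = -L1*sin(t1) - L2*sin(t1+t2)
= -2.2*sin(144) - 1.6*sin(231)
= -0.0497


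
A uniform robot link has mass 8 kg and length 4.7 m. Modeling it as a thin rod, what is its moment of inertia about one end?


I = (1/3) * m * L^2
= (1/3) * 8 * 4.7^2
= 0.333333 * 8 * 22.09
= 58.9067 kg*m^2


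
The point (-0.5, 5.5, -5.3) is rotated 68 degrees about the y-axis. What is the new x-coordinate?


Rotation about y-axis: x' = x*cos(theta) + z*sin(theta)
= -0.5 * 0.3746 + -5.3 * 0.9272
= -5.1014


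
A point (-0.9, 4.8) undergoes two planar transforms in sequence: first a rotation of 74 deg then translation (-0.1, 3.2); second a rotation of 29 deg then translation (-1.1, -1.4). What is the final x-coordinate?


After transform 1:
x1 = cos(74)*-0.9 - sin(74)*4.8 + -0.1 = -4.9621
y1 = sin(74)*-0.9 + cos(74)*4.8 + 3.2 = 3.6579
After transform 2:
x2 = cos(29)*-4.9621 - sin(29)*3.6579 + -1.1
= -7.2134


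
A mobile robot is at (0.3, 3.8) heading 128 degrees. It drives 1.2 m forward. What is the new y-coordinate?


y_new = y0 + d*sin(theta)
= 3.8 + 1.2*sin(128)
= 3.8 + 0.9456
= 4.7456


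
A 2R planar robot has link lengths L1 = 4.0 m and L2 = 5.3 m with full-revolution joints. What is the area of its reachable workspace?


r_max = L1 + L2 = 9.3 m
r_min = |L1 - L2| = 1.3 m
Area = pi*(r_max^2 - r_min^2)
= pi*(86.49 - 1.69)
= pi * 84.8
= 266.4071 m^2


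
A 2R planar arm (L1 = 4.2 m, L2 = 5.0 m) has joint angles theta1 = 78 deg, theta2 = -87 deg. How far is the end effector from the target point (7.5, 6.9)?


End effector via forward kinematics:
x = L1*cos(t1) + L2*cos(t1+t2) = 5.8117
y = L1*sin(t1) + L2*sin(t1+t2) = 3.326
Distance to target:
d = sqrt((7.5 - 5.8117)^2 + (6.9 - 3.326)^2)
= sqrt(2.8505 + 12.7731)
= 3.9527 m


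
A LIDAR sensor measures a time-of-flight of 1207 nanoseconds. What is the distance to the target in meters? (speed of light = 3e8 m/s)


tof = 1207 ns = 1.207e-06 s
dist = c * tof / 2
= 3e8 * 1.207e-06 / 2
= 181.05 m


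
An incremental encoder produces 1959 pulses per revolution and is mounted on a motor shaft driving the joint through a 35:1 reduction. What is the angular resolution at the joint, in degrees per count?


counts per rev = 1959
effective counts at joint = 1959 * 35 = 68565
resolution = 360 / 68565
= 0.0053 deg/count


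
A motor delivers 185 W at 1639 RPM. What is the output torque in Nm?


omega = 1639 * 2*pi/60 = 171.6357 rad/s
tau = P / omega = 185 / 171.6357
= 1.0779 Nm


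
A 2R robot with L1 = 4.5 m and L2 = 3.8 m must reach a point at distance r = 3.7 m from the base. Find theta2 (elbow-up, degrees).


cos(theta2) = (r^2 - L1^2 - L2^2) / (2*L1*L2)
cos(theta2) = (13.69 - 20.25 - 14.44) / 34.2
cos(theta2) = -0.614035
theta2 = 127.8818 degrees


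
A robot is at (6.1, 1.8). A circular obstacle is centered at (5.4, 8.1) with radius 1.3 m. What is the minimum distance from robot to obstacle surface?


center_dist = sqrt((6.1-5.4)^2 + (1.8-8.1)^2)
= sqrt(0.49 + 39.69)
= 6.3388
min_dist = center_dist - radius = 6.3388 - 1.3 = 5.0388 m


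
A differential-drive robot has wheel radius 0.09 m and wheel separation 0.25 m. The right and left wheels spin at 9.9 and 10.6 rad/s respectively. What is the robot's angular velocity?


vR = r*wR = 0.09*9.9 = 0.891 m/s
vL = r*wL = 0.09*10.6 = 0.954 m/s
v = (vR+vL)/2 = 0.9225 m/s
omega = (vR-vL)/L = -0.252 rad/s
angular velocity = -0.252 rad/s


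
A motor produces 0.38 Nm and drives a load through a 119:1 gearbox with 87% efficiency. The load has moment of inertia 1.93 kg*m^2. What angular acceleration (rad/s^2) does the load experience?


tau_out = tau_motor * N * eta
= 0.38 * 119 * 0.87 = 39.3414 Nm
alpha = tau_out / I = 39.3414 / 1.93
= 20.3841 rad/s^2


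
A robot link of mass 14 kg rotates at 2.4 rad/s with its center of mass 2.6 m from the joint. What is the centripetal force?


F = m * omega^2 * r
= 14 * 2.4^2 * 2.6
= 14 * 5.76 * 2.6
= 209.664 N


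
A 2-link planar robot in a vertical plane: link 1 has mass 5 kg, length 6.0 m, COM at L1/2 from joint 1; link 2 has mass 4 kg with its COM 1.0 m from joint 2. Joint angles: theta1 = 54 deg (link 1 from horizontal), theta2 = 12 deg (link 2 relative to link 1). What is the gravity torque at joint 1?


Horizontal distance from joint 1 to link-1 COM:
  x_c1 = (L1/2)*cos(t1) = 3.0 * 0.5878 = 1.7634 m
Horizontal distance from joint 1 to link-2 COM:
  x_c2 = L1*cos(t1) + Lc2*cos(t1+t2)
       = 6.0*0.5878 + 1.0*0.4067 = 3.9334 m
tau1 = m1*g*x_c1 + m2*g*x_c2
     = 5*9.81*1.7634 + 4*9.81*3.9334
     = 86.4926 + 154.3485
     = 240.8411 Nm
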